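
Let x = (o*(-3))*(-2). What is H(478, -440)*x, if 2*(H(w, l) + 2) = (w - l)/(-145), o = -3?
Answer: 13482/145 ≈ 92.979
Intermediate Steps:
H(w, l) = -2 - w/290 + l/290 (H(w, l) = -2 + ((w - l)/(-145))/2 = -2 + ((w - l)*(-1/145))/2 = -2 + (-w/145 + l/145)/2 = -2 + (-w/290 + l/290) = -2 - w/290 + l/290)
x = -18 (x = -3*(-3)*(-2) = 9*(-2) = -18)
H(478, -440)*x = (-2 - 1/290*478 + (1/290)*(-440))*(-18) = (-2 - 239/145 - 44/29)*(-18) = -749/145*(-18) = 13482/145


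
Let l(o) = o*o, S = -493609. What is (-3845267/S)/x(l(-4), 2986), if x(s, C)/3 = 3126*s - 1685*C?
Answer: -3845267/7376582732838 ≈ -5.2128e-7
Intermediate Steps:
l(o) = o²
x(s, C) = -5055*C + 9378*s (x(s, C) = 3*(3126*s - 1685*C) = 3*(-1685*C + 3126*s) = -5055*C + 9378*s)
(-3845267/S)/x(l(-4), 2986) = (-3845267/(-493609))/(-5055*2986 + 9378*(-4)²) = (-3845267*(-1/493609))/(-15094230 + 9378*16) = 3845267/(493609*(-15094230 + 150048)) = (3845267/493609)/(-14944182) = (3845267/493609)*(-1/14944182) = -3845267/7376582732838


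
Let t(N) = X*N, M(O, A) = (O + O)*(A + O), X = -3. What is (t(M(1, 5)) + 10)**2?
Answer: 676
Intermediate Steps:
M(O, A) = 2*O*(A + O) (M(O, A) = (2*O)*(A + O) = 2*O*(A + O))
t(N) = -3*N
(t(M(1, 5)) + 10)**2 = (-6*(5 + 1) + 10)**2 = (-6*6 + 10)**2 = (-3*12 + 10)**2 = (-36 + 10)**2 = (-26)**2 = 676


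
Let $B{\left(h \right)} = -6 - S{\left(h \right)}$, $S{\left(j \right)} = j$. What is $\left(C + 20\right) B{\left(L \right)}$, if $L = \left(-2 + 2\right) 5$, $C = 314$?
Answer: $-2004$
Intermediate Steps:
$L = 0$ ($L = 0 \cdot 5 = 0$)
$B{\left(h \right)} = -6 - h$
$\left(C + 20\right) B{\left(L \right)} = \left(314 + 20\right) \left(-6 - 0\right) = 334 \left(-6 + 0\right) = 334 \left(-6\right) = -2004$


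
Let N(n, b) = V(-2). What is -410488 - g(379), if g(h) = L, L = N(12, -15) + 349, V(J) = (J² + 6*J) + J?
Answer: -410827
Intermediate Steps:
V(J) = J² + 7*J
N(n, b) = -10 (N(n, b) = -2*(7 - 2) = -2*5 = -10)
L = 339 (L = -10 + 349 = 339)
g(h) = 339
-410488 - g(379) = -410488 - 1*339 = -410488 - 339 = -410827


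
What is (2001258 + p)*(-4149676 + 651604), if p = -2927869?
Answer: 3241351993992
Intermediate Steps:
(2001258 + p)*(-4149676 + 651604) = (2001258 - 2927869)*(-4149676 + 651604) = -926611*(-3498072) = 3241351993992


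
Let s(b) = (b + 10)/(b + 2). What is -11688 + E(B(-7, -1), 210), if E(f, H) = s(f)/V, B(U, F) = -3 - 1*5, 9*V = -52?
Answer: -607773/52 ≈ -11688.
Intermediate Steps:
V = -52/9 (V = (⅑)*(-52) = -52/9 ≈ -5.7778)
s(b) = (10 + b)/(2 + b)
B(U, F) = -8 (B(U, F) = -3 - 5 = -8)
E(f, H) = -9*(10 + f)/(52*(2 + f)) (E(f, H) = ((10 + f)/(2 + f))/(-52/9) = ((10 + f)/(2 + f))*(-9/52) = -9*(10 + f)/(52*(2 + f)))
-11688 + E(B(-7, -1), 210) = -11688 + 9*(-10 - 1*(-8))/(52*(2 - 8)) = -11688 + (9/52)*(-10 + 8)/(-6) = -11688 + (9/52)*(-⅙)*(-2) = -11688 + 3/52 = -607773/52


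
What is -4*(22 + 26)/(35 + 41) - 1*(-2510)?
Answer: 47642/19 ≈ 2507.5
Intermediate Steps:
-4*(22 + 26)/(35 + 41) - 1*(-2510) = -192/76 + 2510 = -4*12/19 + 2510 = -48/19 + 2510 = 47642/19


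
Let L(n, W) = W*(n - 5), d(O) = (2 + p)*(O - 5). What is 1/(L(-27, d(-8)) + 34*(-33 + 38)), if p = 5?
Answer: 1/3082 ≈ 0.00032446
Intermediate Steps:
d(O) = -35 + 7*O (d(O) = (2 + 5)*(O - 5) = 7*(-5 + O) = -35 + 7*O)
L(n, W) = W*(-5 + n)
1/(L(-27, d(-8)) + 34*(-33 + 38)) = 1/((-35 + 7*(-8))*(-5 - 27) + 34*(-33 + 38)) = 1/((-35 - 56)*(-32) + 34*5) = 1/(-91*(-32) + 170) = 1/(2912 + 170) = 1/3082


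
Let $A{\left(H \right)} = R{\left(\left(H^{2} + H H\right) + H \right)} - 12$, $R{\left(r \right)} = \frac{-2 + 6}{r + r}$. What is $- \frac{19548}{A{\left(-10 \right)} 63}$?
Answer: $\frac{206340}{7973} \approx 25.88$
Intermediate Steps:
$R{\left(r \right)} = \frac{2}{r}$ ($R{\left(r \right)} = \frac{4}{2 r} = 4 \frac{1}{2 r} = \frac{2}{r}$)
$A{\left(H \right)} = -12 + \frac{2}{H + 2 H^{2}}$ ($A{\left(H \right)} = \frac{2}{\left(H^{2} + H H\right) + H} - 12 = \frac{2}{\left(H^{2} + H^{2}\right) + H} - 12 = \frac{2}{2 H^{2} + H} - 12 = \frac{2}{H + 2 H^{2}} - 12 = -12 + \frac{2}{H + 2 H^{2}}$)
$- \frac{19548}{A{\left(-10 \right)} 63} = - \frac{19548}{\left(-12 + \frac{2}{\left(-10\right) \left(1 + 2 \left(-10\right)\right)}\right) 63} = - \frac{19548}{\left(-12 + 2 \left(- \frac{1}{10}\right) \frac{1}{1 - 20}\right) 63} = - \frac{19548}{\left(-12 + 2 \left(- \frac{1}{10}\right) \frac{1}{-19}\right) 63} = - \frac{19548}{\left(-12 + 2 \left(- \frac{1}{10}\right) \left(- \frac{1}{19}\right)\right) 63} = - \frac{19548}{\left(-12 + \frac{1}{95}\right) 63} = - \frac{19548}{\left(- \frac{1139}{95}\right) 63} = - \frac{19548}{- \frac{71757}{95}} = \left(-19548\right) \left(- \frac{95}{71757}\right) = \frac{206340}{7973}$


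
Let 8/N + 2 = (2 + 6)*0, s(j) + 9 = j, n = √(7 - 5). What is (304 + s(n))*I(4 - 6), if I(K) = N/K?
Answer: 590 + 2*√2 ≈ 592.83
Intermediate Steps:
n = √2 ≈ 1.4142
s(j) = -9 + j
N = -4 (N = 8/(-2 + (2 + 6)*0) = 8/(-2 + 8*0) = 8/(-2 + 0) = 8/(-2) = 8*(-½) = -4)
I(K) = -4/K
(304 + s(n))*I(4 - 6) = (304 + (-9 + √2))*(-4/(4 - 6)) = (295 + √2)*(-4/(-2)) = (295 + √2)*(-4*(-½)) = (295 + √2)*2 = 590 + 2*√2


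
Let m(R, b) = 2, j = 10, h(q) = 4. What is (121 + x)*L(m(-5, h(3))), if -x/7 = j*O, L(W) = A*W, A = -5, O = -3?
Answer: -3310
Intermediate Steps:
L(W) = -5*W
x = 210 (x = -70*(-3) = -7*(-30) = 210)
(121 + x)*L(m(-5, h(3))) = (121 + 210)*(-5*2) = 331*(-10) = -3310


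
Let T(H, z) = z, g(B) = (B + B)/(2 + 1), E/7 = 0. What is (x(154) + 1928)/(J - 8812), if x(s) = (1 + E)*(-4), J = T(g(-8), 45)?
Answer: -1924/8767 ≈ -0.21946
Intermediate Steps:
E = 0 (E = 7*0 = 0)
g(B) = 2*B/3 (g(B) = (2*B)/3 = (2*B)*(1/3) = 2*B/3)
J = 45
x(s) = -4 (x(s) = (1 + 0)*(-4) = 1*(-4) = -4)
(x(154) + 1928)/(J - 8812) = (-4 + 1928)/(45 - 8812) = 1924/(-8767) = 1924*(-1/8767) = -1924/8767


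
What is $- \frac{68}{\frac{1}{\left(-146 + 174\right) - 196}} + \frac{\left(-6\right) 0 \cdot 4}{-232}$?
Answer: $11424$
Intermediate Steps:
$- \frac{68}{\frac{1}{\left(-146 + 174\right) - 196}} + \frac{\left(-6\right) 0 \cdot 4}{-232} = - \frac{68}{\frac{1}{28 - 196}} + 0 \cdot 4 \left(- \frac{1}{232}\right) = - \frac{68}{\frac{1}{-168}} + 0 \left(- \frac{1}{232}\right) = - \frac{68}{- \frac{1}{168}} + 0 = \left(-68\right) \left(-168\right) + 0 = 11424 + 0 = 11424$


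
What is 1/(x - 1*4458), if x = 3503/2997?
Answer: -2997/13357123 ≈ -0.00022437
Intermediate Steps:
x = 3503/2997 (x = 3503*(1/2997) = 3503/2997 ≈ 1.1688)
1/(x - 1*4458) = 1/(3503/2997 - 1*4458) = 1/(3503/2997 - 4458) = 1/(-13357123/2997) = -2997/13357123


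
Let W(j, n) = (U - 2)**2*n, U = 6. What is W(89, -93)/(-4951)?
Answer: 1488/4951 ≈ 0.30055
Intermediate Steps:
W(j, n) = 16*n (W(j, n) = (6 - 2)**2*n = 4**2*n = 16*n)
W(89, -93)/(-4951) = (16*(-93))/(-4951) = -1488*(-1/4951) = 1488/4951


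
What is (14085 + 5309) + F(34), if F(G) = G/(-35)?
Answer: 678756/35 ≈ 19393.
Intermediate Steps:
F(G) = -G/35 (F(G) = G*(-1/35) = -G/35)
(14085 + 5309) + F(34) = (14085 + 5309) - 1/35*34 = 19394 - 34/35 = 678756/35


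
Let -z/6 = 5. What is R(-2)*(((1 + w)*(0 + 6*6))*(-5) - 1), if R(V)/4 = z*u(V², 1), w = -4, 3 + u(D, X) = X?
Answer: 129360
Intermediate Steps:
z = -30 (z = -6*5 = -30)
u(D, X) = -3 + X
R(V) = 240 (R(V) = 4*(-30*(-3 + 1)) = 4*(-30*(-2)) = 4*60 = 240)
R(-2)*(((1 + w)*(0 + 6*6))*(-5) - 1) = 240*(((1 - 4)*(0 + 6*6))*(-5) - 1) = 240*(-3*(0 + 36)*(-5) - 1) = 240*(-3*36*(-5) - 1) = 240*(-108*(-5) - 1) = 240*(540 - 1) = 240*539 = 129360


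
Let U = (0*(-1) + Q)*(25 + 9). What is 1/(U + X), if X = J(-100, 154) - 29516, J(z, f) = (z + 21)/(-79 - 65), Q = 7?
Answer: -144/4215953 ≈ -3.4156e-5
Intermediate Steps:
J(z, f) = -7/48 - z/144 (J(z, f) = (21 + z)/(-144) = (21 + z)*(-1/144) = -7/48 - z/144)
X = -4250225/144 (X = (-7/48 - 1/144*(-100)) - 29516 = (-7/48 + 25/36) - 29516 = 79/144 - 29516 = -4250225/144 ≈ -29515.)
U = 238 (U = (0*(-1) + 7)*(25 + 9) = (0 + 7)*34 = 7*34 = 238)
1/(U + X) = 1/(238 - 4250225/144) = 1/(-4215953/144) = -144/4215953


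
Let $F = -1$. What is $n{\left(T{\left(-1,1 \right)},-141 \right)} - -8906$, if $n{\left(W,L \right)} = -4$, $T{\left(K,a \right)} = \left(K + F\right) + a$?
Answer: $8902$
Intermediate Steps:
$T{\left(K,a \right)} = -1 + K + a$ ($T{\left(K,a \right)} = \left(K - 1\right) + a = \left(-1 + K\right) + a = -1 + K + a$)
$n{\left(T{\left(-1,1 \right)},-141 \right)} - -8906 = -4 - -8906 = -4 + 8906 = 8902$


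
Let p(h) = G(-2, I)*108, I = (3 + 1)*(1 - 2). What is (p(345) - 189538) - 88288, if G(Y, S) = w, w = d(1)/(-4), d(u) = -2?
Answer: -277772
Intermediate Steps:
I = -4 (I = 4*(-1) = -4)
w = 1/2 (w = -2/(-4) = -2*(-1/4) = 1/2 ≈ 0.50000)
G(Y, S) = 1/2
p(h) = 54 (p(h) = (1/2)*108 = 54)
(p(345) - 189538) - 88288 = (54 - 189538) - 88288 = -189484 - 88288 = -277772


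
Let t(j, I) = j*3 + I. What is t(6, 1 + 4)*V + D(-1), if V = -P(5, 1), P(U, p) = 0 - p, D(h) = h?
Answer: 22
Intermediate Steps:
P(U, p) = -p
V = 1 (V = -(-1) = -1*(-1) = 1)
t(j, I) = I + 3*j (t(j, I) = 3*j + I = I + 3*j)
t(6, 1 + 4)*V + D(-1) = ((1 + 4) + 3*6)*1 - 1 = (5 + 18)*1 - 1 = 23*1 - 1 = 23 - 1 = 22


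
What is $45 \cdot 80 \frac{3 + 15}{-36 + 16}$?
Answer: $-3240$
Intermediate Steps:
$45 \cdot 80 \frac{3 + 15}{-36 + 16} = 3600 \frac{18}{-20} = 3600 \cdot 18 \left(- \frac{1}{20}\right) = 3600 \left(- \frac{9}{10}\right) = -3240$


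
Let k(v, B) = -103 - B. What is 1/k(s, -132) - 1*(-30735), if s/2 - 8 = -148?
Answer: 891316/29 ≈ 30735.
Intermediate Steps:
s = -280 (s = 16 + 2*(-148) = 16 - 296 = -280)
1/k(s, -132) - 1*(-30735) = 1/(-103 - 1*(-132)) - 1*(-30735) = 1/(-103 + 132) + 30735 = 1/29 + 30735 = 891316/29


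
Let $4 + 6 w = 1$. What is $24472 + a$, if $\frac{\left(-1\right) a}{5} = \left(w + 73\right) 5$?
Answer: $\frac{45319}{2} \approx 22660.0$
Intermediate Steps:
$w = - \frac{1}{2}$ ($w = - \frac{2}{3} + \frac{1}{6} \cdot 1 = - \frac{2}{3} + \frac{1}{6} = - \frac{1}{2} \approx -0.5$)
$a = - \frac{3625}{2}$ ($a = - 5 \left(- \frac{1}{2} + 73\right) 5 = - 5 \cdot \frac{145}{2} \cdot 5 = \left(-5\right) \frac{725}{2} = - \frac{3625}{2} \approx -1812.5$)
$24472 + a = 24472 - \frac{3625}{2} = \frac{45319}{2}$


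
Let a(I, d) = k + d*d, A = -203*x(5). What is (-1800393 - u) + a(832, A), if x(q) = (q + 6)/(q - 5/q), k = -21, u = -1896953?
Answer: 6530913/16 ≈ 4.0818e+5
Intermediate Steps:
x(q) = (6 + q)/(q - 5/q)
A = -2233/4 (A = -1015*(6 + 5)/(-5 + 5²) = -1015*11/(-5 + 25) = -1015*11/20 = -203*11/4 = -2233/4 ≈ -558.25)
a(I, d) = -21 + d² (a(I, d) = -21 + d*d = -21 + d²)
(-1800393 - u) + a(832, A) = (-1800393 - 1*(-1896953)) + (-21 + (-2233/4)²) = (-1800393 + 1896953) + (-21 + 4986289/16) = 96560 + 4985953/16 = 6530913/16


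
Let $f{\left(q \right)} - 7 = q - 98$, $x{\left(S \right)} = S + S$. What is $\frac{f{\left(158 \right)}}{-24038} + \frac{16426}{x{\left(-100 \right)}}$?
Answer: $- \frac{98715397}{1201900} \approx -82.133$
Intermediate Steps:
$x{\left(S \right)} = 2 S$
$f{\left(q \right)} = -91 + q$ ($f{\left(q \right)} = 7 + \left(q - 98\right) = 7 + \left(-98 + q\right) = -91 + q$)
$\frac{f{\left(158 \right)}}{-24038} + \frac{16426}{x{\left(-100 \right)}} = \frac{-91 + 158}{-24038} + \frac{16426}{2 \left(-100\right)} = 67 \left(- \frac{1}{24038}\right) + \frac{16426}{-200} = - \frac{67}{24038} + 16426 \left(- \frac{1}{200}\right) = - \frac{67}{24038} - \frac{8213}{100} = - \frac{98715397}{1201900}$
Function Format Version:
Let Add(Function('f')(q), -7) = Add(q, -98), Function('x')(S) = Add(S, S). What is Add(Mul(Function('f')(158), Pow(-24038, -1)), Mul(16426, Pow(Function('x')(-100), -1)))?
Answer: Rational(-98715397, 1201900) ≈ -82.133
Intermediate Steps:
Function('x')(S) = Mul(2, S)
Function('f')(q) = Add(-91, q) (Function('f')(q) = Add(7, Add(q, -98)) = Add(7, Add(-98, q)) = Add(-91, q))
Add(Mul(Function('f')(158), Pow(-24038, -1)), Mul(16426, Pow(Function('x')(-100), -1))) = Add(Mul(Add(-91, 158), Pow(-24038, -1)), Mul(16426, Pow(Mul(2, -100), -1))) = Add(Mul(67, Rational(-1, 24038)), Mul(16426, Pow(-200, -1))) = Add(Rational(-67, 24038), Mul(16426, Rational(-1, 200))) = Add(Rational(-67, 24038), Rational(-8213, 100)) = Rational(-98715397, 1201900)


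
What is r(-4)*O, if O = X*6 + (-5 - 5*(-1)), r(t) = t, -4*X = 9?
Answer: 54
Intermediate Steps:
X = -9/4 (X = -¼*9 = -9/4 ≈ -2.2500)
O = -27/2 (O = -9/4*6 + (-5 - 5*(-1)) = -27/2 + (-5 + 5) = -27/2 + 0 = -27/2 ≈ -13.500)
r(-4)*O = -4*(-27/2) = 54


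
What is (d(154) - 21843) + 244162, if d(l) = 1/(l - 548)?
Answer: 87593685/394 ≈ 2.2232e+5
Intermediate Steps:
d(l) = 1/(-548 + l)
(d(154) - 21843) + 244162 = (1/(-548 + 154) - 21843) + 244162 = (1/(-394) - 21843) + 244162 = (-1/394 - 21843) + 244162 = -8606143/394 + 244162 = 87593685/394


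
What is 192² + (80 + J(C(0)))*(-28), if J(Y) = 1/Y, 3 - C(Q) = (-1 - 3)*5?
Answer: 796324/23 ≈ 34623.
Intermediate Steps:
C(Q) = 23 (C(Q) = 3 - (-1 - 3)*5 = 3 - (-4)*5 = 3 - 1*(-20) = 3 + 20 = 23)
192² + (80 + J(C(0)))*(-28) = 192² + (80 + 1/23)*(-28) = 36864 + (80 + 1/23)*(-28) = 36864 + (1841/23)*(-28) = 36864 - 51548/23 = 796324/23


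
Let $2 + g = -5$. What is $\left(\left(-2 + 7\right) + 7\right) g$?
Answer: $-84$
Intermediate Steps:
$g = -7$ ($g = -2 - 5 = -7$)
$\left(\left(-2 + 7\right) + 7\right) g = \left(\left(-2 + 7\right) + 7\right) \left(-7\right) = \left(5 + 7\right) \left(-7\right) = 12 \left(-7\right) = -84$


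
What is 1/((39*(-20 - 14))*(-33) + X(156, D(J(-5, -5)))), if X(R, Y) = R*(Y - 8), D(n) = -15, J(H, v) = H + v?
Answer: 1/40170 ≈ 2.4894e-5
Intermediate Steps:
X(R, Y) = R*(-8 + Y)
1/((39*(-20 - 14))*(-33) + X(156, D(J(-5, -5)))) = 1/((39*(-20 - 14))*(-33) + 156*(-8 - 15)) = 1/((39*(-34))*(-33) + 156*(-23)) = 1/(-1326*(-33) - 3588) = 1/(43758 - 3588) = 1/40170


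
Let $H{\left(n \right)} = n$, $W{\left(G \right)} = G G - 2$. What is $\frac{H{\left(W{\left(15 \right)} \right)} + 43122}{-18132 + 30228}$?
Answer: $\frac{43345}{12096} \approx 3.5834$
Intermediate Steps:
$W{\left(G \right)} = -2 + G^{2}$ ($W{\left(G \right)} = G^{2} - 2 = -2 + G^{2}$)
$\frac{H{\left(W{\left(15 \right)} \right)} + 43122}{-18132 + 30228} = \frac{\left(-2 + 15^{2}\right) + 43122}{-18132 + 30228} = \frac{\left(-2 + 225\right) + 43122}{12096} = \left(223 + 43122\right) \frac{1}{12096} = 43345 \cdot \frac{1}{12096} = \frac{43345}{12096}$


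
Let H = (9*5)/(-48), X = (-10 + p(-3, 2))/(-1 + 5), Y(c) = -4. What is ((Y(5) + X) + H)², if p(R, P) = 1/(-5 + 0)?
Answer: 358801/6400 ≈ 56.063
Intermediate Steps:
p(R, P) = -⅕ (p(R, P) = 1/(-5) = -⅕)
X = -51/20 (X = (-10 - ⅕)/(-1 + 5) = -51/5/4 = -51/5*¼ = -51/20 ≈ -2.5500)
H = -15/16 (H = 45*(-1/48) = -15/16 ≈ -0.93750)
((Y(5) + X) + H)² = ((-4 - 51/20) - 15/16)² = (-131/20 - 15/16)² = (-599/80)² = 358801/6400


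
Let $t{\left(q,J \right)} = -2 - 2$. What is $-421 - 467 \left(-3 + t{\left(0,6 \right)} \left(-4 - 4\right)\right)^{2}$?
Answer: $-393168$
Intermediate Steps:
$t{\left(q,J \right)} = -4$ ($t{\left(q,J \right)} = -2 - 2 = -4$)
$-421 - 467 \left(-3 + t{\left(0,6 \right)} \left(-4 - 4\right)\right)^{2} = -421 - 467 \left(-3 - 4 \left(-4 - 4\right)\right)^{2} = -421 - 467 \left(-3 - -32\right)^{2} = -421 - 467 \left(-3 + 32\right)^{2} = -421 - 467 \cdot 29^{2} = -421 - 392747 = -393168$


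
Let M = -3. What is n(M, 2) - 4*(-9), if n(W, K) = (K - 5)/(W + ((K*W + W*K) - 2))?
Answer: 615/17 ≈ 36.176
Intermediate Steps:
n(W, K) = (-5 + K)/(-2 + W + 2*K*W) (n(W, K) = (-5 + K)/(W + ((K*W + K*W) - 2)) = (-5 + K)/(W + (2*K*W - 2)) = (-5 + K)/(W + (-2 + 2*K*W)) = (-5 + K)/(-2 + W + 2*K*W))
n(M, 2) - 4*(-9) = (-5 + 2)/(-2 - 3 + 2*2*(-3)) - 4*(-9) = -3/(-2 - 3 - 12) + 36 = -3/(-17) + 36 = -1/17*(-3) + 36 = 3/17 + 36 = 615/17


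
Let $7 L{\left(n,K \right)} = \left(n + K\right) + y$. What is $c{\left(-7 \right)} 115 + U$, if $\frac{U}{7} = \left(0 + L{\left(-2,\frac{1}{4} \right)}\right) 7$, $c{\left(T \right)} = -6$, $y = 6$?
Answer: $- \frac{2641}{4} \approx -660.25$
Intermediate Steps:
$L{\left(n,K \right)} = \frac{6}{7} + \frac{K}{7} + \frac{n}{7}$ ($L{\left(n,K \right)} = \frac{\left(n + K\right) + 6}{7} = \frac{\left(K + n\right) + 6}{7} = \frac{6 + K + n}{7} = \frac{6}{7} + \frac{K}{7} + \frac{n}{7}$)
$U = \frac{119}{4}$ ($U = 7 \left(0 + \left(\frac{6}{7} + \frac{1}{7 \cdot 4} + \frac{1}{7} \left(-2\right)\right)\right) 7 = 7 \left(0 + \left(\frac{6}{7} + \frac{1}{7} \cdot \frac{1}{4} - \frac{2}{7}\right)\right) 7 = 7 \left(0 + \left(\frac{6}{7} + \frac{1}{28} - \frac{2}{7}\right)\right) 7 = 7 \left(0 + \frac{17}{28}\right) 7 = 7 \cdot \frac{17}{28} \cdot 7 = 7 \cdot \frac{17}{4} = \frac{119}{4} \approx 29.75$)
$c{\left(-7 \right)} 115 + U = \left(-6\right) 115 + \frac{119}{4} = -690 + \frac{119}{4} = - \frac{2641}{4}$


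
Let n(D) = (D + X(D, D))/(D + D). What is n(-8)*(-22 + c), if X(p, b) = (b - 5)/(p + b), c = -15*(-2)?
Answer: 115/32 ≈ 3.5938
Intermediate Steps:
c = 30
X(p, b) = (-5 + b)/(b + p)
n(D) = (D + (-5 + D)/(2*D))/(2*D) (n(D) = (D + (-5 + D)/(D + D))/(D + D) = (D + (-5 + D)/((2*D)))/((2*D)) = (D + (1/(2*D))*(-5 + D))*(1/(2*D)) = (D + (-5 + D)/(2*D))*(1/(2*D)) = (D + (-5 + D)/(2*D))/(2*D))
n(-8)*(-22 + c) = ((1/4)*(-5 - 8 + 2*(-8)**2)/(-8)**2)*(-22 + 30) = ((1/4)*(1/64)*(-5 - 8 + 2*64))*8 = ((1/4)*(1/64)*(-5 - 8 + 128))*8 = ((1/4)*(1/64)*115)*8 = (115/256)*8 = 115/32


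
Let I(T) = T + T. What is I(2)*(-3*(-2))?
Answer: 24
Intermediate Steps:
I(T) = 2*T
I(2)*(-3*(-2)) = (2*2)*(-3*(-2)) = 4*6 = 24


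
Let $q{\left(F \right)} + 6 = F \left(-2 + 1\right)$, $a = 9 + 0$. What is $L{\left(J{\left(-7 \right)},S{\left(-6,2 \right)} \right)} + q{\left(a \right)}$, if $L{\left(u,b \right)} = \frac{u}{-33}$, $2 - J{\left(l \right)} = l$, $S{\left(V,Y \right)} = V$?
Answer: $- \frac{168}{11} \approx -15.273$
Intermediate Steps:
$J{\left(l \right)} = 2 - l$
$a = 9$
$L{\left(u,b \right)} = - \frac{u}{33}$ ($L{\left(u,b \right)} = u \left(- \frac{1}{33}\right) = - \frac{u}{33}$)
$q{\left(F \right)} = -6 - F$ ($q{\left(F \right)} = -6 + F \left(-2 + 1\right) = -6 + F \left(-1\right) = -6 - F$)
$L{\left(J{\left(-7 \right)},S{\left(-6,2 \right)} \right)} + q{\left(a \right)} = - \frac{2 - -7}{33} - 15 = - \frac{2 + 7}{33} - 15 = \left(- \frac{1}{33}\right) 9 - 15 = - \frac{3}{11} - 15 = - \frac{168}{11}$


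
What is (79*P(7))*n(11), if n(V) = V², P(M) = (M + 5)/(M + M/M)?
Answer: 28677/2 ≈ 14339.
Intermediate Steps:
P(M) = (5 + M)/(1 + M) (P(M) = (5 + M)/(M + 1) = (5 + M)/(1 + M))
(79*P(7))*n(11) = (79*((5 + 7)/(1 + 7)))*11² = (79*(12/8))*121 = (79*((⅛)*12))*121 = (79*(3/2))*121 = (237/2)*121 = 28677/2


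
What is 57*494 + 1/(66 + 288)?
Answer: 9967933/354 ≈ 28158.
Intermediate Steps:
57*494 + 1/(66 + 288) = 28158 + 1/354 = 9967933/354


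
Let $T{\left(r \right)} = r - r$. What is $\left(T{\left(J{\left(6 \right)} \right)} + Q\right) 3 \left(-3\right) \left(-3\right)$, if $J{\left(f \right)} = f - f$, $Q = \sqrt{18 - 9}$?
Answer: $81$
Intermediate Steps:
$Q = 3$ ($Q = \sqrt{9} = 3$)
$J{\left(f \right)} = 0$
$T{\left(r \right)} = 0$
$\left(T{\left(J{\left(6 \right)} \right)} + Q\right) 3 \left(-3\right) \left(-3\right) = \left(0 + 3\right) 3 \left(-3\right) \left(-3\right) = 3 \left(\left(-9\right) \left(-3\right)\right) = 3 \cdot 27 = 81$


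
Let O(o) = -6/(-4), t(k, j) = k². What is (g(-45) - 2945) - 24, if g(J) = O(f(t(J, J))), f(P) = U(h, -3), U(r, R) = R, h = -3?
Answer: -5935/2 ≈ -2967.5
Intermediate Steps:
f(P) = -3
O(o) = 3/2 (O(o) = -6*(-¼) = 3/2)
g(J) = 3/2
(g(-45) - 2945) - 24 = (3/2 - 2945) - 24 = -5887/2 - 24 = -5935/2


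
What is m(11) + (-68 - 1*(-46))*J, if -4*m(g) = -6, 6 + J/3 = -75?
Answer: 10695/2 ≈ 5347.5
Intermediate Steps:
J = -243 (J = -18 + 3*(-75) = -18 - 225 = -243)
m(g) = 3/2 (m(g) = -¼*(-6) = 3/2)
m(11) + (-68 - 1*(-46))*J = 3/2 + (-68 - 1*(-46))*(-243) = 3/2 + (-68 + 46)*(-243) = 3/2 - 22*(-243) = 3/2 + 5346 = 10695/2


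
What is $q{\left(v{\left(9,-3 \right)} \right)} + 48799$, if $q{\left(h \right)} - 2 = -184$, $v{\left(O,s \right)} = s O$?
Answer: $48617$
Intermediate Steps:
$v{\left(O,s \right)} = O s$
$q{\left(h \right)} = -182$ ($q{\left(h \right)} = 2 - 184 = -182$)
$q{\left(v{\left(9,-3 \right)} \right)} + 48799 = -182 + 48799 = 48617$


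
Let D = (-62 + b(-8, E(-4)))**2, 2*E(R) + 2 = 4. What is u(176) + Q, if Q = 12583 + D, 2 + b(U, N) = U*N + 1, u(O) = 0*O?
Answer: 17624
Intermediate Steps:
E(R) = 1 (E(R) = -1 + (1/2)*4 = -1 + 2 = 1)
u(O) = 0
b(U, N) = -1 + N*U (b(U, N) = -2 + (U*N + 1) = -2 + (N*U + 1) = -2 + (1 + N*U) = -1 + N*U)
D = 5041 (D = (-62 + (-1 + 1*(-8)))**2 = (-62 + (-1 - 8))**2 = (-62 - 9)**2 = (-71)**2 = 5041)
Q = 17624 (Q = 12583 + 5041 = 17624)
u(176) + Q = 0 + 17624 = 17624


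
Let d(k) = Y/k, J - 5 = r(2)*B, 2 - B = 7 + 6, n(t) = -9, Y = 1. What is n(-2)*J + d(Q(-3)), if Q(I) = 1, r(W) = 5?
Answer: 451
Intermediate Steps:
B = -11 (B = 2 - (7 + 6) = 2 - 1*13 = 2 - 13 = -11)
J = -50 (J = 5 + 5*(-11) = 5 - 55 = -50)
d(k) = 1/k
n(-2)*J + d(Q(-3)) = -9*(-50) + 1/1 = 450 + 1 = 451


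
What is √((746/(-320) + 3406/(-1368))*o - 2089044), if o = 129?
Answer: I*√10862919272130/2280 ≈ 1445.6*I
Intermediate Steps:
√((746/(-320) + 3406/(-1368))*o - 2089044) = √((746/(-320) + 3406/(-1368))*129 - 2089044) = √((746*(-1/320) + 3406*(-1/1368))*129 - 2089044) = √((-373/160 - 1703/684)*129 - 2089044) = √(-131903/27360*129 - 2089044) = √(-5671829/9120 - 2089044) = √(-19057753109/9120) = I*√10862919272130/2280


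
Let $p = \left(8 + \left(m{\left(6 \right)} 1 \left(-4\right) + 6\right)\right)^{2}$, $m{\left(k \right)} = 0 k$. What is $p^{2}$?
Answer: $38416$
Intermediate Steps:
$m{\left(k \right)} = 0$
$p = 196$ ($p = \left(8 + \left(0 \cdot 1 \left(-4\right) + 6\right)\right)^{2} = \left(8 + \left(0 \left(-4\right) + 6\right)\right)^{2} = \left(8 + \left(0 + 6\right)\right)^{2} = \left(8 + 6\right)^{2} = 14^{2} = 196$)
$p^{2} = 196^{2} = 38416$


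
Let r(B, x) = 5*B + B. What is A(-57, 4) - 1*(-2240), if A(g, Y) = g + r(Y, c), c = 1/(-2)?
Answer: 2207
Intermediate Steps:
c = -½ ≈ -0.50000
r(B, x) = 6*B
A(g, Y) = g + 6*Y
A(-57, 4) - 1*(-2240) = (-57 + 6*4) - 1*(-2240) = (-57 + 24) + 2240 = -33 + 2240 = 2207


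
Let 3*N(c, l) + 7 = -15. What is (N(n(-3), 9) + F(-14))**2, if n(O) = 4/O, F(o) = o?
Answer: 4096/9 ≈ 455.11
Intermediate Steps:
N(c, l) = -22/3 (N(c, l) = -7/3 + (1/3)*(-15) = -7/3 - 5 = -22/3)
(N(n(-3), 9) + F(-14))**2 = (-22/3 - 14)**2 = (-64/3)**2 = 4096/9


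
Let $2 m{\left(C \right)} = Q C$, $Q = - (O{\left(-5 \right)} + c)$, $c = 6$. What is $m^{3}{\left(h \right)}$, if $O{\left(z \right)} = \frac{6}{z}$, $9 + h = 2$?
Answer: $\frac{592704}{125} \approx 4741.6$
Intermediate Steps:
$h = -7$ ($h = -9 + 2 = -7$)
$Q = - \frac{24}{5}$ ($Q = - (\frac{6}{-5} + 6) = - (6 \left(- \frac{1}{5}\right) + 6) = - (- \frac{6}{5} + 6) = \left(-1\right) \frac{24}{5} = - \frac{24}{5} \approx -4.8$)
$m{\left(C \right)} = - \frac{12 C}{5}$ ($m{\left(C \right)} = \frac{\left(- \frac{24}{5}\right) C}{2} = - \frac{12 C}{5}$)
$m^{3}{\left(h \right)} = \left(\left(- \frac{12}{5}\right) \left(-7\right)\right)^{3} = \left(\frac{84}{5}\right)^{3} = \frac{592704}{125}$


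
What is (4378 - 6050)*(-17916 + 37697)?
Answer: -33073832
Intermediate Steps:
(4378 - 6050)*(-17916 + 37697) = -1672*19781 = -33073832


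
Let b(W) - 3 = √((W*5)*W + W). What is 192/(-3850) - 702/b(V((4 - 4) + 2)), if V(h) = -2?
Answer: 450354/1925 - 234*√2 ≈ -96.976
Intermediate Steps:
b(W) = 3 + √(W + 5*W²) (b(W) = 3 + √((W*5)*W + W) = 3 + √((5*W)*W + W) = 3 + √(5*W² + W) = 3 + √(W + 5*W²))
192/(-3850) - 702/b(V((4 - 4) + 2)) = 192/(-3850) - 702/(3 + √(-2*(1 + 5*(-2)))) = 192*(-1/3850) - 702/(3 + √(-2*(1 - 10))) = -96/1925 - 702/(3 + √(-2*(-9))) = -96/1925 - 702/(3 + √18) = -96/1925 - 702/(3 + 3*√2)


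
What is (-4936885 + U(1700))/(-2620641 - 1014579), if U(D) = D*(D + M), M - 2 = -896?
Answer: 237779/242348 ≈ 0.98115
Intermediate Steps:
M = -894 (M = 2 - 896 = -894)
U(D) = D*(-894 + D) (U(D) = D*(D - 894) = D*(-894 + D))
(-4936885 + U(1700))/(-2620641 - 1014579) = (-4936885 + 1700*(-894 + 1700))/(-2620641 - 1014579) = (-4936885 + 1700*806)/(-3635220) = (-4936885 + 1370200)*(-1/3635220) = -3566685*(-1/3635220) = 237779/242348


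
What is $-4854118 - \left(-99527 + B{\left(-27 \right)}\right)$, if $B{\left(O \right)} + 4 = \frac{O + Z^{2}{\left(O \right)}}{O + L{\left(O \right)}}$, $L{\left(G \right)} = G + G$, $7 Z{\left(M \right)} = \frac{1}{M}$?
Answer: $- \frac{13756927744853}{2893401} \approx -4.7546 \cdot 10^{6}$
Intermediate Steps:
$Z{\left(M \right)} = \frac{1}{7 M}$
$L{\left(G \right)} = 2 G$
$B{\left(O \right)} = -4 + \frac{O + \frac{1}{49 O^{2}}}{3 O}$ ($B{\left(O \right)} = -4 + \frac{O + \left(\frac{1}{7 O}\right)^{2}}{O + 2 O} = -4 + \frac{O + \frac{1}{49 O^{2}}}{3 O}$)
$-4854118 - \left(-99527 + B{\left(-27 \right)}\right) = -4854118 - \left(-99527 - \left(\frac{11}{3} - \frac{1}{147 \left(-19683\right)}\right)\right) = -4854118 - \left(-99527 + \left(- \frac{11}{3} + \frac{1}{147} \left(- \frac{1}{19683}\right)\right)\right) = -4854118 - \left(-99527 - \frac{10609138}{2893401}\right) = -4854118 - - \frac{287982130465}{2893401} = -4854118 + \frac{287982130465}{2893401} = - \frac{13756927744853}{2893401}$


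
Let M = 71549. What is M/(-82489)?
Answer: -71549/82489 ≈ -0.86738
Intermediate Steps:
M/(-82489) = 71549/(-82489) = 71549*(-1/82489) = -71549/82489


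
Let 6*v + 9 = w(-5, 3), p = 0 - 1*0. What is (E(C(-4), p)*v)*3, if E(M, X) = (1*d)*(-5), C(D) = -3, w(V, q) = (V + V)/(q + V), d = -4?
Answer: -40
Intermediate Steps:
w(V, q) = 2*V/(V + q) (w(V, q) = (2*V)/(V + q) = 2*V/(V + q))
p = 0 (p = 0 + 0 = 0)
E(M, X) = 20 (E(M, X) = (1*(-4))*(-5) = -4*(-5) = 20)
v = -⅔ (v = -3/2 + (2*(-5)/(-5 + 3))/6 = -3/2 + (2*(-5)/(-2))/6 = -3/2 + (2*(-5)*(-½))/6 = -3/2 + (⅙)*5 = -3/2 + ⅚ = -⅔ ≈ -0.66667)
(E(C(-4), p)*v)*3 = (20*(-⅔))*3 = -40/3*3 = -40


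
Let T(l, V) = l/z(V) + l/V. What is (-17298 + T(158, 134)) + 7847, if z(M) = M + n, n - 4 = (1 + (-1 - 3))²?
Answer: -93060700/9849 ≈ -9448.8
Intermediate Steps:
n = 13 (n = 4 + (1 + (-1 - 3))² = 4 + (1 - 4)² = 4 + (-3)² = 4 + 9 = 13)
z(M) = 13 + M (z(M) = M + 13 = 13 + M)
T(l, V) = l/V + l/(13 + V) (T(l, V) = l/(13 + V) + l/V = l/V + l/(13 + V))
(-17298 + T(158, 134)) + 7847 = (-17298 + 158*(13 + 2*134)/(134*(13 + 134))) + 7847 = (-17298 + 158*(1/134)*(13 + 268)/147) + 7847 = (-17298 + 158*(1/134)*(1/147)*281) + 7847 = (-17298 + 22199/9849) + 7847 = -170345803/9849 + 7847 = -93060700/9849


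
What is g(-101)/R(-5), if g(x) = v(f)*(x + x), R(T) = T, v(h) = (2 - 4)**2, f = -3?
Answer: 808/5 ≈ 161.60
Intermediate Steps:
v(h) = 4 (v(h) = (-2)**2 = 4)
g(x) = 8*x (g(x) = 4*(x + x) = 4*(2*x) = 8*x)
g(-101)/R(-5) = (8*(-101))/(-5) = -808*(-1/5) = 808/5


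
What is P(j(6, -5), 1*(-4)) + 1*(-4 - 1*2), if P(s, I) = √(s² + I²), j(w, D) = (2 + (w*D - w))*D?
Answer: -6 + 2*√7229 ≈ 164.05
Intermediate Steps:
j(w, D) = D*(2 - w + D*w) (j(w, D) = (2 + (D*w - w))*D = (2 + (-w + D*w))*D = (2 - w + D*w)*D = D*(2 - w + D*w))
P(s, I) = √(I² + s²)
P(j(6, -5), 1*(-4)) + 1*(-4 - 1*2) = √((1*(-4))² + (-5*(2 - 1*6 - 5*6))²) + 1*(-4 - 1*2) = √((-4)² + (-5*(2 - 6 - 30))²) + 1*(-4 - 2) = √(16 + (-5*(-34))²) + 1*(-6) = √(16 + 170²) - 6 = √(16 + 28900) - 6 = √28916 - 6 = 2*√7229 - 6 = -6 + 2*√7229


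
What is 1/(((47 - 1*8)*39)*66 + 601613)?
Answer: 1/701999 ≈ 1.4245e-6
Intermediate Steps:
1/(((47 - 1*8)*39)*66 + 601613) = 1/(((47 - 8)*39)*66 + 601613) = 1/((39*39)*66 + 601613) = 1/(1521*66 + 601613) = 1/(100386 + 601613) = 1/701999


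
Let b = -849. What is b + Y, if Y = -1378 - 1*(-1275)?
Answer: -952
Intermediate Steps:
Y = -103 (Y = -1378 + 1275 = -103)
b + Y = -849 - 103 = -952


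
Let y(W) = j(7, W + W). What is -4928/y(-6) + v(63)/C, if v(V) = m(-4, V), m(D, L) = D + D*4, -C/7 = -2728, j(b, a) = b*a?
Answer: 840209/14322 ≈ 58.666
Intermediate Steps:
j(b, a) = a*b
C = 19096 (C = -7*(-2728) = 19096)
y(W) = 14*W (y(W) = (W + W)*7 = (2*W)*7 = 14*W)
m(D, L) = 5*D (m(D, L) = D + 4*D = 5*D)
v(V) = -20 (v(V) = 5*(-4) = -20)
-4928/y(-6) + v(63)/C = -4928/(14*(-6)) - 20/19096 = -4928/(-84) - 20*1/19096 = -4928*(-1/84) - 5/4774 = 176/3 - 5/4774 = 840209/14322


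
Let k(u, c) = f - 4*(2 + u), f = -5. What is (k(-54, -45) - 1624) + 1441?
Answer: 20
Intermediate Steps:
k(u, c) = -13 - 4*u (k(u, c) = -5 - 4*(2 + u) = -5 - (8 + 4*u) = -5 + (-8 - 4*u) = -13 - 4*u)
(k(-54, -45) - 1624) + 1441 = ((-13 - 4*(-54)) - 1624) + 1441 = ((-13 + 216) - 1624) + 1441 = (203 - 1624) + 1441 = -1421 + 1441 = 20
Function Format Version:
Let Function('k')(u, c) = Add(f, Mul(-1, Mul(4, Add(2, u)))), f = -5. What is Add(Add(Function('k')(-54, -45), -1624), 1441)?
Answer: 20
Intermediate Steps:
Function('k')(u, c) = Add(-13, Mul(-4, u)) (Function('k')(u, c) = Add(-5, Mul(-1, Mul(4, Add(2, u)))) = Add(-5, Mul(-1, Add(8, Mul(4, u)))) = Add(-5, Add(-8, Mul(-4, u))) = Add(-13, Mul(-4, u)))
Add(Add(Function('k')(-54, -45), -1624), 1441) = Add(Add(Add(-13, Mul(-4, -54)), -1624), 1441) = Add(Add(Add(-13, 216), -1624), 1441) = Add(Add(203, -1624), 1441) = Add(-1421, 1441) = 20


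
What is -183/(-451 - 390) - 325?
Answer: -273142/841 ≈ -324.78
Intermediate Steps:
-183/(-451 - 390) - 325 = -183/(-841) - 325 = -183*(-1/841) - 325 = 183/841 - 325 = -273142/841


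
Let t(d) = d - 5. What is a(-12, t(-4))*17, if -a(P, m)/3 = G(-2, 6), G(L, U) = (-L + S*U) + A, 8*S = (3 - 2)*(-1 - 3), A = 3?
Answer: -102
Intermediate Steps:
t(d) = -5 + d
S = -½ (S = ((3 - 2)*(-1 - 3))/8 = (1*(-4))/8 = (⅛)*(-4) = -½ ≈ -0.50000)
G(L, U) = 3 - L - U/2 (G(L, U) = (-L - U/2) + 3 = 3 - L - U/2)
a(P, m) = -6 (a(P, m) = -3*(3 - 1*(-2) - ½*6) = -3*(3 + 2 - 3) = -3*2 = -6)
a(-12, t(-4))*17 = -6*17 = -102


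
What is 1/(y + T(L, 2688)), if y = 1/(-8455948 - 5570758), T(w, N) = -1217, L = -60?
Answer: -14026706/17070501203 ≈ -0.00082169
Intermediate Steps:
y = -1/14026706 (y = 1/(-14026706) = -1/14026706 ≈ -7.1293e-8)
1/(y + T(L, 2688)) = 1/(-1/14026706 - 1217) = 1/(-17070501203/14026706) = -14026706/17070501203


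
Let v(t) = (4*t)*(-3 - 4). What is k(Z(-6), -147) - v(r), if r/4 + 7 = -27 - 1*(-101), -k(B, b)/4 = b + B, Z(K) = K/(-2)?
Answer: 8080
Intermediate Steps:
Z(K) = -K/2 (Z(K) = K*(-1/2) = -K/2)
k(B, b) = -4*B - 4*b (k(B, b) = -4*(b + B) = -4*(B + b) = -4*B - 4*b)
r = 268 (r = -28 + 4*(-27 - 1*(-101)) = -28 + 4*(-27 + 101) = -28 + 4*74 = -28 + 296 = 268)
v(t) = -28*t (v(t) = (4*t)*(-7) = -28*t)
k(Z(-6), -147) - v(r) = (-(-2)*(-6) - 4*(-147)) - (-28)*268 = (-4*3 + 588) - 1*(-7504) = (-12 + 588) + 7504 = 576 + 7504 = 8080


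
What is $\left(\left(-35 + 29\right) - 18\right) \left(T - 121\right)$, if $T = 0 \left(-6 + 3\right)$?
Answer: $2904$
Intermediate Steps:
$T = 0$ ($T = 0 \left(-3\right) = 0$)
$\left(\left(-35 + 29\right) - 18\right) \left(T - 121\right) = \left(\left(-35 + 29\right) - 18\right) \left(0 - 121\right) = \left(-6 - 18\right) \left(-121\right) = \left(-24\right) \left(-121\right) = 2904$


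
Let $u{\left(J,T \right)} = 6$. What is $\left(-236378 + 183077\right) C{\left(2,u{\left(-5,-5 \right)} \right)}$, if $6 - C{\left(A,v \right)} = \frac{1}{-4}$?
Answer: $- \frac{1332525}{4} \approx -3.3313 \cdot 10^{5}$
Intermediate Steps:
$C{\left(A,v \right)} = \frac{25}{4}$ ($C{\left(A,v \right)} = 6 - \frac{1}{-4} = 6 - - \frac{1}{4} = 6 + \frac{1}{4} = \frac{25}{4}$)
$\left(-236378 + 183077\right) C{\left(2,u{\left(-5,-5 \right)} \right)} = \left(-236378 + 183077\right) \frac{25}{4} = \left(-53301\right) \frac{25}{4} = - \frac{1332525}{4}$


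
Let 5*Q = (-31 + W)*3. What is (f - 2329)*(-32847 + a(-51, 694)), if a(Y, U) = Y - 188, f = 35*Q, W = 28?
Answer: 79141712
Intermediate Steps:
Q = -9/5 (Q = ((-31 + 28)*3)/5 = (-3*3)/5 = (⅕)*(-9) = -9/5 ≈ -1.8000)
f = -63 (f = 35*(-9/5) = -63)
a(Y, U) = -188 + Y
(f - 2329)*(-32847 + a(-51, 694)) = (-63 - 2329)*(-32847 + (-188 - 51)) = -2392*(-32847 - 239) = -2392*(-33086) = 79141712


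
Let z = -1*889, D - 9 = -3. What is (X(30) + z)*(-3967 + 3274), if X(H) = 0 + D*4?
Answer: 599445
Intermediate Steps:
D = 6 (D = 9 - 3 = 6)
X(H) = 24 (X(H) = 0 + 6*4 = 0 + 24 = 24)
z = -889
(X(30) + z)*(-3967 + 3274) = (24 - 889)*(-3967 + 3274) = -865*(-693) = 599445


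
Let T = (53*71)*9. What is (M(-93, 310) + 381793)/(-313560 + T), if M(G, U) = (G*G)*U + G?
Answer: -3062890/279693 ≈ -10.951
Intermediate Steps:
T = 33867 (T = 3763*9 = 33867)
M(G, U) = G + U*G² (M(G, U) = G²*U + G = U*G² + G = G + U*G²)
(M(-93, 310) + 381793)/(-313560 + T) = (-93*(1 - 93*310) + 381793)/(-313560 + 33867) = (-93*(1 - 28830) + 381793)/(-279693) = (-93*(-28829) + 381793)*(-1/279693) = (2681097 + 381793)*(-1/279693) = 3062890*(-1/279693) = -3062890/279693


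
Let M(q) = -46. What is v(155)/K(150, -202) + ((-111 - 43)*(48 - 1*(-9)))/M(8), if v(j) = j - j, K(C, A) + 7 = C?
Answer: 4389/23 ≈ 190.83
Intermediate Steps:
K(C, A) = -7 + C
v(j) = 0
v(155)/K(150, -202) + ((-111 - 43)*(48 - 1*(-9)))/M(8) = 0/(-7 + 150) + ((-111 - 43)*(48 - 1*(-9)))/(-46) = 0/143 - 154*(48 + 9)*(-1/46) = 0*(1/143) - 154*57*(-1/46) = 0 - 8778*(-1/46) = 0 + 4389/23 = 4389/23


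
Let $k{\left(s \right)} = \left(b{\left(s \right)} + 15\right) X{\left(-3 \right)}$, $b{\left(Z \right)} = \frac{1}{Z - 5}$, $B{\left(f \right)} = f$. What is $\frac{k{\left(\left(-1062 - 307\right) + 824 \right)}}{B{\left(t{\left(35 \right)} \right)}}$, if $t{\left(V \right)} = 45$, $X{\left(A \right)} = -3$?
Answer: $- \frac{8249}{8250} \approx -0.99988$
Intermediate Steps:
$b{\left(Z \right)} = \frac{1}{-5 + Z}$
$k{\left(s \right)} = -45 - \frac{3}{-5 + s}$ ($k{\left(s \right)} = \left(\frac{1}{-5 + s} + 15\right) \left(-3\right) = \left(15 + \frac{1}{-5 + s}\right) \left(-3\right) = -45 - \frac{3}{-5 + s}$)
$\frac{k{\left(\left(-1062 - 307\right) + 824 \right)}}{B{\left(t{\left(35 \right)} \right)}} = \frac{3 \frac{1}{-5 + \left(\left(-1062 - 307\right) + 824\right)} \left(74 - 15 \left(\left(-1062 - 307\right) + 824\right)\right)}{45} = \frac{3 \left(74 - 15 \left(-1369 + 824\right)\right)}{-5 + \left(-1369 + 824\right)} \frac{1}{45} = \frac{3 \left(74 - -8175\right)}{-5 - 545} \cdot \frac{1}{45} = \frac{3 \left(74 + 8175\right)}{-550} \cdot \frac{1}{45} = 3 \left(- \frac{1}{550}\right) 8249 \cdot \frac{1}{45} = \left(- \frac{24747}{550}\right) \frac{1}{45} = - \frac{8249}{8250}$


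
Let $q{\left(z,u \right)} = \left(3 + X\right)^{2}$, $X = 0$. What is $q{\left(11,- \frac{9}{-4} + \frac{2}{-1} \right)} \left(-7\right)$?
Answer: $-63$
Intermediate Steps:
$q{\left(z,u \right)} = 9$ ($q{\left(z,u \right)} = \left(3 + 0\right)^{2} = 3^{2} = 9$)
$q{\left(11,- \frac{9}{-4} + \frac{2}{-1} \right)} \left(-7\right) = 9 \left(-7\right) = -63$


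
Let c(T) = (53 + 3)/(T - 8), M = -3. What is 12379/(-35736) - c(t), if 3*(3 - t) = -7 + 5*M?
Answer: -870043/35736 ≈ -24.346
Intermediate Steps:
t = 31/3 (t = 3 - (-7 + 5*(-3))/3 = 3 - (-7 - 15)/3 = 3 - 1/3*(-22) = 3 + 22/3 = 31/3 ≈ 10.333)
c(T) = 56/(-8 + T)
12379/(-35736) - c(t) = 12379/(-35736) - 56/(-8 + 31/3) = 12379*(-1/35736) - 56/7/3 = -12379/35736 - 56*3/7 = -12379/35736 - 1*24 = -12379/35736 - 24 = -870043/35736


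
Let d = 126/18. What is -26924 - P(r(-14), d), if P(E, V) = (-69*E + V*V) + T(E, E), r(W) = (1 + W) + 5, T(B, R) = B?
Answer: -27517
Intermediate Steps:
r(W) = 6 + W
d = 7 (d = 126*(1/18) = 7)
P(E, V) = V² - 68*E (P(E, V) = (-69*E + V*V) + E = (-69*E + V²) + E = (V² - 69*E) + E = V² - 68*E)
-26924 - P(r(-14), d) = -26924 - (7² - 68*(6 - 14)) = -26924 - (49 - 68*(-8)) = -26924 - (49 + 544) = -26924 - 1*593 = -26924 - 593 = -27517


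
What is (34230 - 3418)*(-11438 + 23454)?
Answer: 370236992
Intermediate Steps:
(34230 - 3418)*(-11438 + 23454) = 30812*12016 = 370236992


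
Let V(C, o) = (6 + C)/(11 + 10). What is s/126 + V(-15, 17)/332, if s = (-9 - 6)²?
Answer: 4147/2324 ≈ 1.7844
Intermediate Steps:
s = 225 (s = (-15)² = 225)
V(C, o) = 2/7 + C/21 (V(C, o) = (6 + C)/21 = (6 + C)*(1/21) = 2/7 + C/21)
s/126 + V(-15, 17)/332 = 225/126 + (2/7 + (1/21)*(-15))/332 = 225*(1/126) + (2/7 - 5/7)*(1/332) = 25/14 - 3/7*1/332 = 25/14 - 3/2324 = 4147/2324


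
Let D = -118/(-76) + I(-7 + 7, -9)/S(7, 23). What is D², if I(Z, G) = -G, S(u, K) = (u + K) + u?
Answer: 6375625/1976836 ≈ 3.2252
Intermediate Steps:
S(u, K) = K + 2*u (S(u, K) = (K + u) + u = K + 2*u)
D = 2525/1406 (D = -118/(-76) + (-1*(-9))/(23 + 2*7) = -118*(-1/76) + 9/(23 + 14) = 59/38 + 9/37 = 2525/1406 ≈ 1.7959)
D² = (2525/1406)² = 6375625/1976836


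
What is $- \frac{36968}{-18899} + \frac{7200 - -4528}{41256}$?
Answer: $\frac{218349910}{97462143} \approx 2.2404$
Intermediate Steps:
$- \frac{36968}{-18899} + \frac{7200 - -4528}{41256} = \left(-36968\right) \left(- \frac{1}{18899}\right) + \left(7200 + 4528\right) \frac{1}{41256} = \frac{36968}{18899} + 11728 \cdot \frac{1}{41256} = \frac{36968}{18899} + \frac{1466}{5157} = \frac{218349910}{97462143}$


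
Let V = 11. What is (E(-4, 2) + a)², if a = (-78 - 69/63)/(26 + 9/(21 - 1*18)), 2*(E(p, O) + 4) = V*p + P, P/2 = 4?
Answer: 226773481/370881 ≈ 611.45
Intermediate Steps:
P = 8 (P = 2*4 = 8)
E(p, O) = 11*p/2 (E(p, O) = -4 + (11*p + 8)/2 = -4 + (8 + 11*p)/2 = -4 + (4 + 11*p/2) = 11*p/2)
a = -1661/609 (a = (-78 - 69*1/63)/(26 + 9/(21 - 18)) = (-78 - 23/21)/(26 + 9/3) = -1661/(21*(26 + 9*(⅓))) = -1661/(21*(26 + 3)) = -1661/21/29 = -1661/21*1/29 = -1661/609 ≈ -2.7274)
(E(-4, 2) + a)² = ((11/2)*(-4) - 1661/609)² = (-22 - 1661/609)² = (-15059/609)² = 226773481/370881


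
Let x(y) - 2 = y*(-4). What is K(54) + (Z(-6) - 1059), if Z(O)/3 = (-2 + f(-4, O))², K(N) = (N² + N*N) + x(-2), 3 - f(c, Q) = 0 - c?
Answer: 4810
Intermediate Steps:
f(c, Q) = 3 + c (f(c, Q) = 3 - (0 - c) = 3 - (-1)*c = 3 + c)
x(y) = 2 - 4*y (x(y) = 2 + y*(-4) = 2 - 4*y)
K(N) = 10 + 2*N² (K(N) = (N² + N*N) + (2 - 4*(-2)) = (N² + N²) + (2 + 8) = 2*N² + 10 = 10 + 2*N²)
Z(O) = 27 (Z(O) = 3*(-2 + (3 - 4))² = 3*(-2 - 1)² = 3*(-3)² = 3*9 = 27)
K(54) + (Z(-6) - 1059) = (10 + 2*54²) + (27 - 1059) = (10 + 2*2916) - 1032 = (10 + 5832) - 1032 = 5842 - 1032 = 4810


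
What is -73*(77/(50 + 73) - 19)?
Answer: 164980/123 ≈ 1341.3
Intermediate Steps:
-73*(77/(50 + 73) - 19) = -73*(77/123 - 19) = -73*(-2260/123) = 164980/123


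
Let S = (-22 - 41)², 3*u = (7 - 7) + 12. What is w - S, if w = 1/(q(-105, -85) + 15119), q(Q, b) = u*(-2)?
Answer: -59975558/15111 ≈ -3969.0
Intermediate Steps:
u = 4 (u = ((7 - 7) + 12)/3 = (0 + 12)/3 = (⅓)*12 = 4)
S = 3969 (S = (-63)² = 3969)
q(Q, b) = -8 (q(Q, b) = 4*(-2) = -8)
w = 1/15111 (w = 1/(-8 + 15119) = 1/15111 ≈ 6.6177e-5)
w - S = 1/15111 - 1*3969 = 1/15111 - 3969 = -59975558/15111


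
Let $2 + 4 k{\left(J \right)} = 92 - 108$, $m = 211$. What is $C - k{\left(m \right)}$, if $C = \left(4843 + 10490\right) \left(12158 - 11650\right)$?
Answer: $\frac{15578337}{2} \approx 7.7892 \cdot 10^{6}$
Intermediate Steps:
$k{\left(J \right)} = - \frac{9}{2}$ ($k{\left(J \right)} = - \frac{1}{2} + \frac{92 - 108}{4} = - \frac{1}{2} + \frac{1}{4} \left(-16\right) = - \frac{1}{2} - 4 = - \frac{9}{2}$)
$C = 7789164$ ($C = 15333 \cdot 508 = 7789164$)
$C - k{\left(m \right)} = 7789164 - - \frac{9}{2} = 7789164 + \frac{9}{2} = \frac{15578337}{2}$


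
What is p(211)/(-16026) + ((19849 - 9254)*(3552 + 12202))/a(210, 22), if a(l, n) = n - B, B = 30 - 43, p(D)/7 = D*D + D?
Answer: 267494687504/56091 ≈ 4.7689e+6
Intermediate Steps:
p(D) = 7*D + 7*D² (p(D) = 7*(D*D + D) = 7*(D² + D) = 7*(D + D²) = 7*D + 7*D²)
B = -13
a(l, n) = 13 + n (a(l, n) = n - 1*(-13) = n + 13 = 13 + n)
p(211)/(-16026) + ((19849 - 9254)*(3552 + 12202))/a(210, 22) = (7*211*(1 + 211))/(-16026) + ((19849 - 9254)*(3552 + 12202))/(13 + 22) = (7*211*212)*(-1/16026) + (10595*15754)/35 = 313124*(-1/16026) + 166913630*(1/35) = -156562/8013 + 33382726/7 = 267494687504/56091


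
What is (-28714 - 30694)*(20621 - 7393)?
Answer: -785849024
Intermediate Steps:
(-28714 - 30694)*(20621 - 7393) = -59408*13228 = -785849024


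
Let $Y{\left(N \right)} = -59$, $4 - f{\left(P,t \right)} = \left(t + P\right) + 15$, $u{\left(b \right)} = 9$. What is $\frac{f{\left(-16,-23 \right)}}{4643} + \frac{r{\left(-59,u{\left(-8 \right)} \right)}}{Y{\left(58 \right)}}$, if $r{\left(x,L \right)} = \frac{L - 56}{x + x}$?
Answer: $- \frac{23285}{32324566} \approx -0.00072035$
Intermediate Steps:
$f{\left(P,t \right)} = -11 - P - t$ ($f{\left(P,t \right)} = 4 - \left(\left(t + P\right) + 15\right) = 4 - \left(\left(P + t\right) + 15\right) = 4 - \left(15 + P + t\right) = -11 - P - t$)
$r{\left(x,L \right)} = \frac{-56 + L}{2 x}$
$\frac{f{\left(-16,-23 \right)}}{4643} + \frac{r{\left(-59,u{\left(-8 \right)} \right)}}{Y{\left(58 \right)}} = \frac{-11 - -16 - -23}{4643} + \frac{\frac{1}{2} \frac{1}{-59} \left(-56 + 9\right)}{-59} = \left(-11 + 16 + 23\right) \frac{1}{4643} + \frac{1}{2} \left(- \frac{1}{59}\right) \left(-47\right) \left(- \frac{1}{59}\right) = 28 \cdot \frac{1}{4643} + \frac{47}{118} \left(- \frac{1}{59}\right) = \frac{28}{4643} - \frac{47}{6962} = - \frac{23285}{32324566}$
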